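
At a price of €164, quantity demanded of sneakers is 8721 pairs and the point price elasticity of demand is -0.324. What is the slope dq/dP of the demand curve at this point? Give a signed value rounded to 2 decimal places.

-17.23

Ed = (dq/dP)·(P/q) ⇒ dq/dP = Ed·q/P = (-0.324)·8721/164 = -17.2292…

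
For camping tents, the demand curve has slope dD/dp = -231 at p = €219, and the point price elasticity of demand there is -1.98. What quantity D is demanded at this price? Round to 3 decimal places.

Ed = (dD/dp)·(p/D) ⇒ D = (dD/dp)·p/Ed = (-231)·219/(-1.98) = 25550

25550.000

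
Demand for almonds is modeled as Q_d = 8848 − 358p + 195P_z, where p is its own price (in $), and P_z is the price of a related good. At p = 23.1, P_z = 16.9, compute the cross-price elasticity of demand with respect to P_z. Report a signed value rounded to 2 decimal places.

0.85

At the given values, Q_d = 8848 − 358(23.1) + 195(16.9) = 3873.7.
∂Q_d/∂P_z = 195.
E = (195) × (16.9/3873.7) = 0.8507…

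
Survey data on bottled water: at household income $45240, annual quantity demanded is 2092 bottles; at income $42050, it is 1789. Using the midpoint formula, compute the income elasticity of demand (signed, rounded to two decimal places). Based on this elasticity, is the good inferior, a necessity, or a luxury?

%ΔQ = (1789 − 2092)/[( 2092 + 1789)/2] = -303/1940.5 = -0.156145…
%ΔIncome = (42050 − 45240)/[( 45240 + 42050)/2] = -3190/43645 = -0.073089…
E_income = (-303/1940.5) / (-3190/43645) = 2.1363…
E_income > 1 ⇒ normal good, luxury.

2.14; luxury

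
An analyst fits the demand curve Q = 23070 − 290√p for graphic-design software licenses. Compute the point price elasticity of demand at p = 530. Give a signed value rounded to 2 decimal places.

dQ/dp = −290/(2√p) = -6.2984. At p = 530, Q = 16393.7.
Ed = (dQ/dp)·(p/Q) = (-6.2984) × (530/16393.7) = -0.2036…

-0.20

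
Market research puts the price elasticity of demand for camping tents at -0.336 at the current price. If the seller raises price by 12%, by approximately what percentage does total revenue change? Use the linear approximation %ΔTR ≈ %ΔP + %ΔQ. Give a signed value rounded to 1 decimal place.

%ΔQ ≈ Ed × %ΔP = (-0.336) × (+12%) = -4.0320%
%ΔTR ≈ %ΔP + %ΔQ = (+12%) + (-4.0320%) = +7.9680%

+8.0%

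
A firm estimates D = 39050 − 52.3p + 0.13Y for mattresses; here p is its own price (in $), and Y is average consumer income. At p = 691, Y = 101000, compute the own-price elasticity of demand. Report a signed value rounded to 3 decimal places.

At the given values, D = 39050 − 52.3(691) + 0.13(101000) = 16040.7.
∂D/∂p = −52.3.
E = (-52.3) × (691/16040.7) = -2.25297…

-2.253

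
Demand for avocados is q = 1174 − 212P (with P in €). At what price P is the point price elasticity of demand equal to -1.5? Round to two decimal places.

Ed = −212P/(1174 − 212P). Set this equal to -1.5:
212P = 1.5·(1174 − 212P) ⇒ 212P(1 + 1.5) = 1.5·1174
P = 1.5·1174 / (212·2.5) = 3.3226…

3.32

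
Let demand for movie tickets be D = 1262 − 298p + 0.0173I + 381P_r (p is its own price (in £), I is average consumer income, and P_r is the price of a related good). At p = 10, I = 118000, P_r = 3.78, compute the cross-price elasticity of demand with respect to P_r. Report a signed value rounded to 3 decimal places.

0.817

At the given values, D = 1262 − 298(10) + 0.0173(118000) + 381(3.78) = 1763.58.
∂D/∂P_r = 381.
E = (381) × (3.78/1763.58) = 0.81662…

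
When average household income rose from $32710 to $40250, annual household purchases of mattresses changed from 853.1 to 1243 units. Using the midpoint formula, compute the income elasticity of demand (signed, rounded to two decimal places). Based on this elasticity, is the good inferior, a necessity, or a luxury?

%ΔQ = (1243 − 853.1)/[( 853.1 + 1243)/2] = 389.9/1048.05 = 0.372024…
%ΔIncome = (40250 − 32710)/[( 32710 + 40250)/2] = 7540/36480 = 0.206688…
E_income = (389.9/1048.05) / (7540/36480) = 1.7999…
E_income > 1 ⇒ normal good, luxury.

1.80; luxury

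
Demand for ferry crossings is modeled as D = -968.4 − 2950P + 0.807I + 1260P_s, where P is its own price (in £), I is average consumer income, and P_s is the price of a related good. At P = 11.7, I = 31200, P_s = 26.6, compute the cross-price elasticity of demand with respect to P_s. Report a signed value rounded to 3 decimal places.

1.444

At the given values, D = -968.4 − 2950(11.7) + 0.807(31200) + 1260(26.6) = 23211.
∂D/∂P_s = 1260.
E = (1260) × (26.6/23211) = 1.44397…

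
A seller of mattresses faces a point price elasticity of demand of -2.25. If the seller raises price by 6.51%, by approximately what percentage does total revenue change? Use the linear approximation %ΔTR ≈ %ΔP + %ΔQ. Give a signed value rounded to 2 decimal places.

-8.14%

%ΔQ ≈ Ed × %ΔP = (-2.25) × (+6.51%) = -14.6475%
%ΔTR ≈ %ΔP + %ΔQ = (+6.51%) + (-14.6475%) = -8.1375%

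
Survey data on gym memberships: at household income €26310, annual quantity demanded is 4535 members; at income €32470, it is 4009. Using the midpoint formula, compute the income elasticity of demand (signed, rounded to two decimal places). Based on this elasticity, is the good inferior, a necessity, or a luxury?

-0.59; inferior

%ΔQ = (4009 − 4535)/[( 4535 + 4009)/2] = -526/4272 = -0.123127…
%ΔIncome = (32470 − 26310)/[( 26310 + 32470)/2] = 6160/29390 = 0.209595…
E_income = (-526/4272) / (6160/29390) = -0.5874…
E_income < 0 ⇒ inferior good.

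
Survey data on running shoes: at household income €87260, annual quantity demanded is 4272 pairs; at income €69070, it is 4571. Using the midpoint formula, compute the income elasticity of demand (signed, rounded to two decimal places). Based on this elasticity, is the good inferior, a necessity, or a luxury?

%ΔQ = (4571 − 4272)/[( 4272 + 4571)/2] = 299/4421.5 = 0.067624…
%ΔIncome = (69070 − 87260)/[( 87260 + 69070)/2] = -18190/78165 = -0.232712…
E_income = (299/4421.5) / (-18190/78165) = -0.2905…
E_income < 0 ⇒ inferior good.

-0.29; inferior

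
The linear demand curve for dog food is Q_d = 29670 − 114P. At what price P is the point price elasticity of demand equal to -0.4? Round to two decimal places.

74.36

Ed = −114P/(29670 − 114P). Set this equal to -0.4:
114P = 0.4·(29670 − 114P) ⇒ 114P(1 + 0.4) = 0.4·29670
P = 0.4·29670 / (114·1.4) = 74.3609…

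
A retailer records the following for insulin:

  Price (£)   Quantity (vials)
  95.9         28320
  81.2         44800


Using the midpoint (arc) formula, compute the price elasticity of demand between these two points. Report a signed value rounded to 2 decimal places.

%ΔQ = (44800 − 28320) / [(28320 + 44800)/2] = 16480/36560 = 0.450765…
%ΔP = (81.2 − 95.9) / [(95.9 + 81.2)/2] = -14.7/88.55 = -0.166007…
Arc Ed = %ΔQ / %ΔP = (16480/36560) / (-14.7/88.55) = -2.7153…

-2.72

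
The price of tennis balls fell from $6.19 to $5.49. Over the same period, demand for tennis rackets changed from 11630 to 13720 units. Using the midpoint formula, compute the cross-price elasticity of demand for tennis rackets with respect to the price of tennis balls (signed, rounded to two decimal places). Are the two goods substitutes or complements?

-1.38; complements

%ΔQ_{tennis rackets} = (13720 − 11630)/avg = 2090/12675 = 0.164891…
%ΔP_{tennis balls} = (5.49 − 6.19)/avg = -0.7/5.84 = -0.119863…
E_cross = (2090/12675) / (-0.7/5.84) = -1.3756…
E_cross < 0 ⇒ the goods are complements.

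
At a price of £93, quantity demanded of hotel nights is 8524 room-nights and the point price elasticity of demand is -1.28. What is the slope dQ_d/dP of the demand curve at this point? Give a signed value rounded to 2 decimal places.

Ed = (dQ_d/dP)·(P/Q_d) ⇒ dQ_d/dP = Ed·Q_d/P = (-1.28)·8524/93 = -117.3195…

-117.32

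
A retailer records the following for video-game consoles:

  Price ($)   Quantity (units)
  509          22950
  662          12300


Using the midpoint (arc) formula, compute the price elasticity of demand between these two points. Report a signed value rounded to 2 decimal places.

%ΔQ = (12300 − 22950) / [(22950 + 12300)/2] = -10650/17625 = -0.604255…
%ΔP = (662 − 509) / [(509 + 662)/2] = 153/585.5 = 0.261315…
Arc Ed = %ΔQ / %ΔP = (-10650/17625) / (153/585.5) = -2.3123…

-2.31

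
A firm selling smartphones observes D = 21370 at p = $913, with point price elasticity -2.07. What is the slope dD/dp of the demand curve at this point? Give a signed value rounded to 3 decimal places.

-48.451

Ed = (dD/dp)·(p/D) ⇒ dD/dp = Ed·D/p = (-2.07)·21370/913 = -48.45115…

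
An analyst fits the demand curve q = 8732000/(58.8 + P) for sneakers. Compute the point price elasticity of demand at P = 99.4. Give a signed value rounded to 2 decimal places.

-0.63

dq/dP = −8732000/(58.8 + P)² = -348.9. At P = 99.4, q = 55196.
Ed = (dq/dP)·(P/q) = (-348.9) × (99.4/55196) = -0.6283…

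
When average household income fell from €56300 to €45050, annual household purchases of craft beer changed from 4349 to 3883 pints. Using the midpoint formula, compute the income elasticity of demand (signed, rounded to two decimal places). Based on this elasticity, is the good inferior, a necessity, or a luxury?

%ΔQ = (3883 − 4349)/[( 4349 + 3883)/2] = -466/4116 = -0.113216…
%ΔIncome = (45050 − 56300)/[( 56300 + 45050)/2] = -11250/50675 = -0.222002…
E_income = (-466/4116) / (-11250/50675) = 0.5099…
0 < E_income < 1 ⇒ normal good, necessity.

0.51; necessity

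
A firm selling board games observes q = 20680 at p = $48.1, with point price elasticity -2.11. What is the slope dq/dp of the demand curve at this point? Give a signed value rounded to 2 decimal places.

-907.17

Ed = (dq/dp)·(p/q) ⇒ dq/dp = Ed·q/p = (-2.11)·20680/48.1 = -907.1683…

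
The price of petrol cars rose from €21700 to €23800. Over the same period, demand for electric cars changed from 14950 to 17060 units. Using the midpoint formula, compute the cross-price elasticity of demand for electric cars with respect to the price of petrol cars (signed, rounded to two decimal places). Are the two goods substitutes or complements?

1.43; substitutes

%ΔQ_{electric cars} = (17060 − 14950)/avg = 2110/16005 = 0.131833…
%ΔP_{petrol cars} = (23800 − 21700)/avg = 2100/22750 = 0.092307…
E_cross = (2110/16005) / (2100/22750) = 1.4281…
E_cross > 0 ⇒ the goods are substitutes.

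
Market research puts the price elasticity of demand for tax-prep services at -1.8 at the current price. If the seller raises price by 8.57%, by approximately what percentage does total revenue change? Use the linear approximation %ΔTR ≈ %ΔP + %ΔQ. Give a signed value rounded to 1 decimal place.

-6.9%

%ΔQ ≈ Ed × %ΔP = (-1.8) × (+8.57%) = -15.4260%
%ΔTR ≈ %ΔP + %ΔQ = (+8.57%) + (-15.4260%) = -6.8560%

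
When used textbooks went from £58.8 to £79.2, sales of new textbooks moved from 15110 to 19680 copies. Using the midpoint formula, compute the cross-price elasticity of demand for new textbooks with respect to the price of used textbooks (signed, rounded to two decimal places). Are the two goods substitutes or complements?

%ΔQ_{new textbooks} = (19680 − 15110)/avg = 4570/17395 = 0.262719…
%ΔP_{used textbooks} = (79.2 − 58.8)/avg = 20.4/69 = 0.295652…
E_cross = (4570/17395) / (20.4/69) = 0.8886…
E_cross > 0 ⇒ the goods are substitutes.

0.89; substitutes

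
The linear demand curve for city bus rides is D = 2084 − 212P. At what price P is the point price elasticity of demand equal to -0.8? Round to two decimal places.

4.37

Ed = −212P/(2084 − 212P). Set this equal to -0.8:
212P = 0.8·(2084 − 212P) ⇒ 212P(1 + 0.8) = 0.8·2084
P = 0.8·2084 / (212·1.8) = 4.3689…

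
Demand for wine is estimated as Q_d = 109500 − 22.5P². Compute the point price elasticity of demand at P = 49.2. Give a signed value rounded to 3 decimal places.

-1.979

dQ_d/dP = −2·22.5·P = -2214. At P = 49.2, Q_d = 55035.6.
Ed = (dQ_d/dP)·(P/Q_d) = (-2214) × (49.2/55035.6) = -1.97924…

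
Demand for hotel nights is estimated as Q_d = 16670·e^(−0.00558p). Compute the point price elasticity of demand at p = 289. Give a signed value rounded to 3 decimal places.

-1.613

dQ_d/dp = −0.00558·Q_d = -18.5446. At p = 289, Q_d = 3323.41.
Ed = (dQ_d/dp)·(p/Q_d) = (-18.5446) × (289/3323.41) = -1.61262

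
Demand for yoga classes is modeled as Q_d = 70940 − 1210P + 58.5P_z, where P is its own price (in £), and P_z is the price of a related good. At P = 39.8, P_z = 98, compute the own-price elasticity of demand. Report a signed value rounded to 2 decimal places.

At the given values, Q_d = 70940 − 1210(39.8) + 58.5(98) = 28515.
∂Q_d/∂P = −1210.
E = (-1210) × (39.8/28515) = -1.6888…

-1.69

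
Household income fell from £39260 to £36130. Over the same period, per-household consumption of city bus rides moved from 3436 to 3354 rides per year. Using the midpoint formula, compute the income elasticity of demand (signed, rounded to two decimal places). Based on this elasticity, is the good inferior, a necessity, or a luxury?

%ΔQ = (3354 − 3436)/[( 3436 + 3354)/2] = -82/3395 = -0.024153…
%ΔIncome = (36130 − 39260)/[( 39260 + 36130)/2] = -3130/37695 = -0.083034…
E_income = (-82/3395) / (-3130/37695) = 0.2908…
0 < E_income < 1 ⇒ normal good, necessity.

0.29; necessity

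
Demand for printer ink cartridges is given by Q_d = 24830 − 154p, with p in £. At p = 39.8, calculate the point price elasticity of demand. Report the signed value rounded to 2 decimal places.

dQ_d/dp = −154. At p = 39.8, Q_d = 24830 − 154(39.8) = 18700.8.
Ed = (dQ_d/dp)·(p/Q_d) = −154 × (39.8/18700.8) = -0.3277…

-0.33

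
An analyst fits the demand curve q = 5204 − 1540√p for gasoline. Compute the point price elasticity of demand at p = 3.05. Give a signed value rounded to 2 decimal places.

-0.53

dq/dp = −1540/(2√p) = -440.901. At p = 3.05, q = 2514.51.
Ed = (dq/dp)·(p/q) = (-440.901) × (3.05/2514.51) = -0.5347…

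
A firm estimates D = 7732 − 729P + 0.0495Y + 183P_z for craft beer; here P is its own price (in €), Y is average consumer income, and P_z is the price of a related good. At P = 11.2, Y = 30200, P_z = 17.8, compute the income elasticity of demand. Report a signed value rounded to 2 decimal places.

At the given values, D = 7732 − 729(11.2) + 0.0495(30200) + 183(17.8) = 4319.5.
∂D/∂Y = 0.0495.
E = (0.0495) × (30200/4319.5) = 0.3460…

0.35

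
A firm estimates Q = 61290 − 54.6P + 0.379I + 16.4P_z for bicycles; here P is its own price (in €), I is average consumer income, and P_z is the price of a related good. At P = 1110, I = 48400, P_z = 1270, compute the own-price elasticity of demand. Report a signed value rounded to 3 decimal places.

At the given values, Q = 61290 − 54.6(1110) + 0.379(48400) + 16.4(1270) = 39855.6.
∂Q/∂P = −54.6.
E = (-54.6) × (1110/39855.6) = -1.52063…

-1.521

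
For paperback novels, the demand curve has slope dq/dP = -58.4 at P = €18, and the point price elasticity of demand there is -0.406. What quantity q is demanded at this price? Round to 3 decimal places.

2589.163

Ed = (dq/dP)·(P/q) ⇒ q = (dq/dP)·P/Ed = (-58.4)·18/(-0.406) = 2589.16256…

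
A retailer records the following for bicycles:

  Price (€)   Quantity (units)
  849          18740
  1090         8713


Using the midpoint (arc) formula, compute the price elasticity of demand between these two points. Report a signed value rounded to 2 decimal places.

-2.94

%ΔQ = (8713 − 18740) / [(18740 + 8713)/2] = -10027/13726.5 = -0.730484…
%ΔP = (1090 − 849) / [(849 + 1090)/2] = 241/969.5 = 0.248581…
Arc Ed = %ΔQ / %ΔP = (-10027/13726.5) / (241/969.5) = -2.9386…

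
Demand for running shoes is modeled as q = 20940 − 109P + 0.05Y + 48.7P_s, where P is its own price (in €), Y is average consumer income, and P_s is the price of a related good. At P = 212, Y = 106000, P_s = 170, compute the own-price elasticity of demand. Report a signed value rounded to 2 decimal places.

-2.03

At the given values, q = 20940 − 109(212) + 0.05(106000) + 48.7(170) = 11411.
∂q/∂P = −109.
E = (-109) × (212/11411) = -2.0250…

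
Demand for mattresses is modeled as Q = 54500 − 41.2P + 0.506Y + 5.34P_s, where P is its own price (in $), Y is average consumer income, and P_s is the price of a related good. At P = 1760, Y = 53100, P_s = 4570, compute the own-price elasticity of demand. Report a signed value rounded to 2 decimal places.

-2.18

At the given values, Q = 54500 − 41.2(1760) + 0.506(53100) + 5.34(4570) = 33260.4.
∂Q/∂P = −41.2.
E = (-41.2) × (1760/33260.4) = -2.1801…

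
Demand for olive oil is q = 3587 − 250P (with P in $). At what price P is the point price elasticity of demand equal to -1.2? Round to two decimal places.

7.83

Ed = −250P/(3587 − 250P). Set this equal to -1.2:
250P = 1.2·(3587 − 250P) ⇒ 250P(1 + 1.2) = 1.2·3587
P = 1.2·3587 / (250·2.2) = 7.8261…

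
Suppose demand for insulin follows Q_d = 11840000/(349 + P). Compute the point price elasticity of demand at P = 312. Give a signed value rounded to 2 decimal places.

-0.47

dQ_d/dP = −11840000/(349 + P)² = -27.0987. At P = 312, Q_d = 17912.3.
Ed = (dQ_d/dP)·(P/Q_d) = (-27.0987) × (312/17912.3) = -0.4720…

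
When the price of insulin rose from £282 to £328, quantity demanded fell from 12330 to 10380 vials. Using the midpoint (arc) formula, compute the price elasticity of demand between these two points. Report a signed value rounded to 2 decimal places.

%ΔQ = (10380 − 12330) / [(12330 + 10380)/2] = -1950/11355 = -0.171730…
%ΔP = (328 − 282) / [(282 + 328)/2] = 46/305 = 0.150819…
Arc Ed = %ΔQ / %ΔP = (-1950/11355) / (46/305) = -1.1386…

-1.14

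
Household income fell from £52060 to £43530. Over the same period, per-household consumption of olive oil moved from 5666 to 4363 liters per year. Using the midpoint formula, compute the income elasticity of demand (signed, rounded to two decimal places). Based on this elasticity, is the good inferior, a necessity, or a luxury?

1.46; luxury

%ΔQ = (4363 − 5666)/[( 5666 + 4363)/2] = -1303/5014.5 = -0.259846…
%ΔIncome = (43530 − 52060)/[( 52060 + 43530)/2] = -8530/47795 = -0.178470…
E_income = (-1303/5014.5) / (-8530/47795) = 1.4559…
E_income > 1 ⇒ normal good, luxury.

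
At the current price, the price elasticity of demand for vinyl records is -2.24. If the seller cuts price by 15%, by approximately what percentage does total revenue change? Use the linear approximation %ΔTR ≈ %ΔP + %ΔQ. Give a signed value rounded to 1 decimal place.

+18.6%

%ΔQ ≈ Ed × %ΔP = (-2.24) × (-15%) = +33.6000%
%ΔTR ≈ %ΔP + %ΔQ = (-15%) + (+33.6000%) = +18.6000%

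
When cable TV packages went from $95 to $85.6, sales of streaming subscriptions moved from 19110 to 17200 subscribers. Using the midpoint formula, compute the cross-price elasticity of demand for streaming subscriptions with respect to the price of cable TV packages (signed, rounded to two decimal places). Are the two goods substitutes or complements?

%ΔQ_{streaming subscriptions} = (17200 − 19110)/avg = -1910/18155 = -0.105205…
%ΔP_{cable TV packages} = (85.6 − 95)/avg = -9.4/90.3 = -0.104097…
E_cross = (-1910/18155) / (-9.4/90.3) = 1.0106…
E_cross > 0 ⇒ the goods are substitutes.

1.01; substitutes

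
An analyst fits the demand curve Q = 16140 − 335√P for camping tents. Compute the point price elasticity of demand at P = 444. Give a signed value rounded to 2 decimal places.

-0.39

dQ/dP = −335/(2√P) = -7.9492. At P = 444, Q = 9081.11.
Ed = (dQ/dP)·(P/Q) = (-7.9492) × (444/9081.11) = -0.3886…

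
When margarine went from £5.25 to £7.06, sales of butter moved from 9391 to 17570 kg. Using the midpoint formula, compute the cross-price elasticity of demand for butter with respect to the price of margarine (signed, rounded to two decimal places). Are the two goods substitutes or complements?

2.06; substitutes

%ΔQ_{butter} = (17570 − 9391)/avg = 8179/13480.5 = 0.606728…
%ΔP_{margarine} = (7.06 − 5.25)/avg = 1.81/6.155 = 0.294069…
E_cross = (8179/13480.5) / (1.81/6.155) = 2.0632…
E_cross > 0 ⇒ the goods are substitutes.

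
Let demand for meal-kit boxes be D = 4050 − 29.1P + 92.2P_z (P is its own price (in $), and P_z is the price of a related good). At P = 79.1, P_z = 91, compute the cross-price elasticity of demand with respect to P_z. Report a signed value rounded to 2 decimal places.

At the given values, D = 4050 − 29.1(79.1) + 92.2(91) = 10138.39.
∂D/∂P_z = 92.2.
E = (92.2) × (91/10138.39) = 0.8275…

0.83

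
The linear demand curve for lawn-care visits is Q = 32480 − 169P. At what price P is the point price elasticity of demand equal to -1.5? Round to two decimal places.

Ed = −169P/(32480 − 169P). Set this equal to -1.5:
169P = 1.5·(32480 − 169P) ⇒ 169P(1 + 1.5) = 1.5·32480
P = 1.5·32480 / (169·2.5) = 115.3136…

115.31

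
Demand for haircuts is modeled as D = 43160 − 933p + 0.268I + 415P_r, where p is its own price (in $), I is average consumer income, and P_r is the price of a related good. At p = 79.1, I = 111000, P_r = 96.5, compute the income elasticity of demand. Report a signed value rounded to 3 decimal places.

0.760

At the given values, D = 43160 − 933(79.1) + 0.268(111000) + 415(96.5) = 39155.2.
∂D/∂I = 0.268.
E = (0.268) × (111000/39155.2) = 0.75974…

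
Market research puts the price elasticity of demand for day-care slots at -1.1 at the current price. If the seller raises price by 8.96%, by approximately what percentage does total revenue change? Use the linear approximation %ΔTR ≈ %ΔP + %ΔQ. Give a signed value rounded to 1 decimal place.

-0.9%

%ΔQ ≈ Ed × %ΔP = (-1.1) × (+8.96%) = -9.8560%
%ΔTR ≈ %ΔP + %ΔQ = (+8.96%) + (-9.8560%) = -0.8960%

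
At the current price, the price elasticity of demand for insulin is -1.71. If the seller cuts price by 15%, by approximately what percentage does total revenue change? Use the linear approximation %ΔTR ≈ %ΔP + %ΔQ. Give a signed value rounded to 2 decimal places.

+10.65%

%ΔQ ≈ Ed × %ΔP = (-1.71) × (-15%) = +25.6500%
%ΔTR ≈ %ΔP + %ΔQ = (-15%) + (+25.6500%) = +10.6500%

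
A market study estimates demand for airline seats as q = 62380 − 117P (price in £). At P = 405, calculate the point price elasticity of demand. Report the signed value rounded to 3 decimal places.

-3.160

dq/dP = −117. At P = 405, q = 62380 − 117(405) = 14995.
Ed = (dq/dP)·(P/q) = −117 × (405/14995) = -3.16005…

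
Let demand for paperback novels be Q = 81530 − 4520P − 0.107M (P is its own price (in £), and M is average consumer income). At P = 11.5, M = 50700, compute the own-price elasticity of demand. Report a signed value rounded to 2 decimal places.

At the given values, Q = 81530 − 4520(11.5) − 0.107(50700) = 24125.1.
∂Q/∂P = −4520.
E = (-4520) × (11.5/24125.1) = -2.1546…

-2.15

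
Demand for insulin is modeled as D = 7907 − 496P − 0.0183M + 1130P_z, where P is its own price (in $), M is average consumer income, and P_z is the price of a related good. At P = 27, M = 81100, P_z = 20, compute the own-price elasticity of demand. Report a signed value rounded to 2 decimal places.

At the given values, D = 7907 − 496(27) − 0.0183(81100) + 1130(20) = 15630.87.
∂D/∂P = −496.
E = (-496) × (27/15630.87) = -0.8567…

-0.86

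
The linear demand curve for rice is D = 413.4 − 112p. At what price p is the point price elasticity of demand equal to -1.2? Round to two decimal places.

Ed = −112p/(413.4 − 112p). Set this equal to -1.2:
112p = 1.2·(413.4 − 112p) ⇒ 112p(1 + 1.2) = 1.2·413.4
p = 1.2·413.4 / (112·2.2) = 2.0133…

2.01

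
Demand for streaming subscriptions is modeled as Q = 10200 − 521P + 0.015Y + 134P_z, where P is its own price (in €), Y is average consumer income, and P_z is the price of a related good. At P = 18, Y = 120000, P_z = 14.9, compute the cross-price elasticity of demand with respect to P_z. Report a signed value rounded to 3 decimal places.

At the given values, Q = 10200 − 521(18) + 0.015(120000) + 134(14.9) = 4618.6.
∂Q/∂P_z = 134.
E = (134) × (14.9/4618.6) = 0.43229…

0.432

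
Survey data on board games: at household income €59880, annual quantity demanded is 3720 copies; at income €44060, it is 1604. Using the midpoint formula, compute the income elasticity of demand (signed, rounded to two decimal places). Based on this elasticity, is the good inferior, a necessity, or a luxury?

2.61; luxury

%ΔQ = (1604 − 3720)/[( 3720 + 1604)/2] = -2116/2662 = -0.794891…
%ΔIncome = (44060 − 59880)/[( 59880 + 44060)/2] = -15820/51970 = -0.304406…
E_income = (-2116/2662) / (-15820/51970) = 2.6112…
E_income > 1 ⇒ normal good, luxury.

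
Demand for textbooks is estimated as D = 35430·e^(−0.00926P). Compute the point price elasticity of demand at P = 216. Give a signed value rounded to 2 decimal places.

dD/dP = −0.00926·D = -44.3939. At P = 216, D = 4794.16.
Ed = (dD/dP)·(P/D) = (-44.3939) × (216/4794.16) = -2.0001…

-2.00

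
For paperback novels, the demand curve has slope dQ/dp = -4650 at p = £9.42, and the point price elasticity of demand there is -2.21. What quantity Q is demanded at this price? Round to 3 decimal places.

Ed = (dQ/dp)·(p/Q) ⇒ Q = (dQ/dp)·p/Ed = (-4650)·9.42/(-2.21) = 19820.36199…

19820.362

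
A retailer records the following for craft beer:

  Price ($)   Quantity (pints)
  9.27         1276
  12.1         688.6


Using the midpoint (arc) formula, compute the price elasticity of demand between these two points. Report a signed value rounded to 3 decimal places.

-2.258

%ΔQ = (688.6 − 1276) / [(1276 + 688.6)/2] = -587.4/982.3 = -0.597984…
%ΔP = (12.1 − 9.27) / [(9.27 + 12.1)/2] = 2.83/10.685 = 0.264857…
Arc Ed = %ΔQ / %ΔP = (-587.4/982.3) / (2.83/10.685) = -2.25776…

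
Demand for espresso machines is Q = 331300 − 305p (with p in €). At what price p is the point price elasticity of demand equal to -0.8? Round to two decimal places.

Ed = −305p/(331300 − 305p). Set this equal to -0.8:
305p = 0.8·(331300 − 305p) ⇒ 305p(1 + 0.8) = 0.8·331300
p = 0.8·331300 / (305·1.8) = 482.7686…

482.77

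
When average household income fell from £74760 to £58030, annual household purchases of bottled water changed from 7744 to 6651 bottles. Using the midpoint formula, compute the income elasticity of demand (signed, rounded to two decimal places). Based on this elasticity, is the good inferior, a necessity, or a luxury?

%ΔQ = (6651 − 7744)/[( 7744 + 6651)/2] = -1093/7197.5 = -0.151858…
%ΔIncome = (58030 − 74760)/[( 74760 + 58030)/2] = -16730/66395 = -0.251976…
E_income = (-1093/7197.5) / (-16730/66395) = 0.6026…
0 < E_income < 1 ⇒ normal good, necessity.

0.60; necessity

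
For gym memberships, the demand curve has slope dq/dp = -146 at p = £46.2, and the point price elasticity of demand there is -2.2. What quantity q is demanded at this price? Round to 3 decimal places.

3066.000

Ed = (dq/dp)·(p/q) ⇒ q = (dq/dp)·p/Ed = (-146)·46.2/(-2.2) = 3066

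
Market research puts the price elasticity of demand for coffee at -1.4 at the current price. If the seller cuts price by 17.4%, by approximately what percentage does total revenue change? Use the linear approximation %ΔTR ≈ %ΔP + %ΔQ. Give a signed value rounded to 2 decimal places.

%ΔQ ≈ Ed × %ΔP = (-1.4) × (-17.4%) = +24.3600%
%ΔTR ≈ %ΔP + %ΔQ = (-17.4%) + (+24.3600%) = +6.9600%

+6.96%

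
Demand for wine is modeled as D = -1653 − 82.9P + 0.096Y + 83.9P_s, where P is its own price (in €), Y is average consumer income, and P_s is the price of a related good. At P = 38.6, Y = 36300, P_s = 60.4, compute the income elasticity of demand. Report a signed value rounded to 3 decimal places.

0.942

At the given values, D = -1653 − 82.9(38.6) + 0.096(36300) + 83.9(60.4) = 3699.42.
∂D/∂Y = 0.096.
E = (0.096) × (36300/3699.42) = 0.94198…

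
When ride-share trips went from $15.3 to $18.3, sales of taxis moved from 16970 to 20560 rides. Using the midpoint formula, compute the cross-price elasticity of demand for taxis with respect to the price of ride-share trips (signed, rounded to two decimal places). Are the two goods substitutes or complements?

%ΔQ_{taxis} = (20560 − 16970)/avg = 3590/18765 = 0.191313…
%ΔP_{ride-share trips} = (18.3 − 15.3)/avg = 3/16.8 = 0.178571…
E_cross = (3590/18765) / (3/16.8) = 1.0713…
E_cross > 0 ⇒ the goods are substitutes.

1.07; substitutes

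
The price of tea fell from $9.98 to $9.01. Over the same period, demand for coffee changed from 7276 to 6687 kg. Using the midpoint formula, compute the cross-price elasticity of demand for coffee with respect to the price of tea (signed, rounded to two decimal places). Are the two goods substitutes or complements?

0.83; substitutes

%ΔQ_{coffee} = (6687 − 7276)/avg = -589/6981.5 = -0.084365…
%ΔP_{tea} = (9.01 − 9.98)/avg = -0.97/9.495 = -0.102159…
E_cross = (-589/6981.5) / (-0.97/9.495) = 0.8258…
E_cross > 0 ⇒ the goods are substitutes.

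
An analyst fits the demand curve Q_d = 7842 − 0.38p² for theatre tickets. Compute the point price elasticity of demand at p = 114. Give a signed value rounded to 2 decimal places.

-3.40

dQ_d/dp = −2·0.38·p = -86.64. At p = 114, Q_d = 2903.52.
Ed = (dQ_d/dp)·(p/Q_d) = (-86.64) × (114/2903.52) = -3.4017…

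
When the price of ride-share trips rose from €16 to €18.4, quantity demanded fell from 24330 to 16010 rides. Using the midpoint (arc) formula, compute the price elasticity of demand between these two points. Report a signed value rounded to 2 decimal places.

%ΔQ = (16010 − 24330) / [(24330 + 16010)/2] = -8320/20170 = -0.412493…
%ΔP = (18.4 − 16) / [(16 + 18.4)/2] = 2.4/17.2 = 0.139534…
Arc Ed = %ΔQ / %ΔP = (-8320/20170) / (2.4/17.2) = -2.9562…

-2.96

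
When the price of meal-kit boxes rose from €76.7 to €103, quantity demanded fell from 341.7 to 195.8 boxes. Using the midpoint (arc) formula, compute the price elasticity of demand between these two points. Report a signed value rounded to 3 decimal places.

%ΔQ = (195.8 − 341.7) / [(341.7 + 195.8)/2] = -145.9/268.75 = -0.542883…
%ΔP = (103 − 76.7) / [(76.7 + 103)/2] = 26.3/89.85 = 0.292710…
Arc Ed = %ΔQ / %ΔP = (-145.9/268.75) / (26.3/89.85) = -1.85468…

-1.855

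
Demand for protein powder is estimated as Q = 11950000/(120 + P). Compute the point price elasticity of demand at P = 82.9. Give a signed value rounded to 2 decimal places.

dQ/dP = −11950000/(120 + P)² = -290.271. At P = 82.9, Q = 58896.
Ed = (dQ/dP)·(P/Q) = (-290.271) × (82.9/58896) = -0.4085…

-0.41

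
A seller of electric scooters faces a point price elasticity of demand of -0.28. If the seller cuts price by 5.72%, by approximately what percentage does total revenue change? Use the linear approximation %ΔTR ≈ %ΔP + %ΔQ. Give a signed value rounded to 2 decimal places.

-4.12%

%ΔQ ≈ Ed × %ΔP = (-0.28) × (-5.72%) = +1.6016%
%ΔTR ≈ %ΔP + %ΔQ = (-5.72%) + (+1.6016%) = -4.1184%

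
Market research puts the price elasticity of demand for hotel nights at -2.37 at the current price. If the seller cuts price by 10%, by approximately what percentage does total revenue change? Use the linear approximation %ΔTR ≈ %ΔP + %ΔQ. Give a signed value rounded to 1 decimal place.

%ΔQ ≈ Ed × %ΔP = (-2.37) × (-10%) = +23.7000%
%ΔTR ≈ %ΔP + %ΔQ = (-10%) + (+23.7000%) = +13.7000%

+13.7%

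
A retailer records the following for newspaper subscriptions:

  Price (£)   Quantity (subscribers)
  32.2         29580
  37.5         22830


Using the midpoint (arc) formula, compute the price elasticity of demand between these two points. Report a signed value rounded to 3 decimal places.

-1.694

%ΔQ = (22830 − 29580) / [(29580 + 22830)/2] = -6750/26205 = -0.257584…
%ΔP = (37.5 − 32.2) / [(32.2 + 37.5)/2] = 5.3/34.85 = 0.152080…
Arc Ed = %ΔQ / %ΔP = (-6750/26205) / (5.3/34.85) = -1.69373…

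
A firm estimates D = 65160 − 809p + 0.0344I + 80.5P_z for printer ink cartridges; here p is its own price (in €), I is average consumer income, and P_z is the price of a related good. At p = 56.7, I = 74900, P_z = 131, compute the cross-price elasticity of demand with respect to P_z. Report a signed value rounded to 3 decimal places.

At the given values, D = 65160 − 809(56.7) + 0.0344(74900) + 80.5(131) = 32411.76.
∂D/∂P_z = 80.5.
E = (80.5) × (131/32411.76) = 0.32536…

0.325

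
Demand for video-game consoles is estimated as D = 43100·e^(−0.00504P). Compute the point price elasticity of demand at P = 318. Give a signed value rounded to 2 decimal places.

dD/dP = −0.00504·D = -43.7376. At P = 318, D = 8678.1.
Ed = (dD/dP)·(P/D) = (-43.7376) × (318/8678.1) = -1.6027…

-1.60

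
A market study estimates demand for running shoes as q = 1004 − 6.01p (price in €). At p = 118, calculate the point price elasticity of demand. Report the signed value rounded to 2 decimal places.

dq/dp = −6.01. At p = 118, q = 1004 − 6.01(118) = 294.82.
Ed = (dq/dp)·(p/q) = −6.01 × (118/294.82) = -2.4054…

-2.41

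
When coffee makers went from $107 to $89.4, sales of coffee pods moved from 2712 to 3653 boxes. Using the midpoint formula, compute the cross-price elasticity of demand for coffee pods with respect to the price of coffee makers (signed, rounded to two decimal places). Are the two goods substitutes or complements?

-1.65; complements

%ΔQ_{coffee pods} = (3653 − 2712)/avg = 941/3182.5 = 0.295679…
%ΔP_{coffee makers} = (89.4 − 107)/avg = -17.6/98.2 = -0.179226…
E_cross = (941/3182.5) / (-17.6/98.2) = -1.6497…
E_cross < 0 ⇒ the goods are complements.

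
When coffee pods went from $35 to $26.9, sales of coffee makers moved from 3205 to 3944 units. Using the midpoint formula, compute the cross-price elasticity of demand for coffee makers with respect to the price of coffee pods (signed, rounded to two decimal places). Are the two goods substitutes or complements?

-0.79; complements

%ΔQ_{coffee makers} = (3944 − 3205)/avg = 739/3574.5 = 0.206742…
%ΔP_{coffee pods} = (26.9 − 35)/avg = -8.1/30.95 = -0.261712…
E_cross = (739/3574.5) / (-8.1/30.95) = -0.7899…
E_cross < 0 ⇒ the goods are complements.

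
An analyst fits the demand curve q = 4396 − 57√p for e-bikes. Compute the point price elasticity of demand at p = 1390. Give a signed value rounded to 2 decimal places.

dq/dp = −57/(2√p) = -0.76443. At p = 1390, q = 2270.89.
Ed = (dq/dp)·(p/q) = (-0.76443) × (1390/2270.89) = -0.4679…

-0.47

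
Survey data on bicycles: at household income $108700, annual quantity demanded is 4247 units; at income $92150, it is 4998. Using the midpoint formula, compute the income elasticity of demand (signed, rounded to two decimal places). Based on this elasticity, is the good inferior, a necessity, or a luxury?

-0.99; inferior

%ΔQ = (4998 − 4247)/[( 4247 + 4998)/2] = 751/4622.5 = 0.162466…
%ΔIncome = (92150 − 108700)/[( 108700 + 92150)/2] = -16550/100425 = -0.164799…
E_income = (751/4622.5) / (-16550/100425) = -0.9858…
E_income < 0 ⇒ inferior good.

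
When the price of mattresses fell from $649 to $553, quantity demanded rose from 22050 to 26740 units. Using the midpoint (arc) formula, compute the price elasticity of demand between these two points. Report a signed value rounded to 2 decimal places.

%ΔQ = (26740 − 22050) / [(22050 + 26740)/2] = 4690/24395 = 0.192252…
%ΔP = (553 − 649) / [(649 + 553)/2] = -96/601 = -0.159733…
Arc Ed = %ΔQ / %ΔP = (4690/24395) / (-96/601) = -1.2035…

-1.20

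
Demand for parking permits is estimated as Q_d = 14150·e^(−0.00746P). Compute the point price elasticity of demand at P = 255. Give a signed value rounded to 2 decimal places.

-1.90

dQ_d/dP = −0.00746·Q_d = -15.752. At P = 255, Q_d = 2111.53.
Ed = (dQ_d/dP)·(P/Q_d) = (-15.752) × (255/2111.53) = -1.9023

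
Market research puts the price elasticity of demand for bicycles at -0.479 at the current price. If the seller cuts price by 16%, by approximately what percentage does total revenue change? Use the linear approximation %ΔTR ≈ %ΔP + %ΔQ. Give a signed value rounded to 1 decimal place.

-8.3%

%ΔQ ≈ Ed × %ΔP = (-0.479) × (-16%) = +7.6640%
%ΔTR ≈ %ΔP + %ΔQ = (-16%) + (+7.6640%) = -8.3360%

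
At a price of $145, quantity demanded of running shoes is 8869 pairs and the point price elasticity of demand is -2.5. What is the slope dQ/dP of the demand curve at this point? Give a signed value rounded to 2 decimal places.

-152.91

Ed = (dQ/dP)·(P/Q) ⇒ dQ/dP = Ed·Q/P = (-2.5)·8869/145 = -152.9137…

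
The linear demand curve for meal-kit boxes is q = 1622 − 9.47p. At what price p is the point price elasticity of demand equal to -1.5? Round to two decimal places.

102.77

Ed = −9.47p/(1622 − 9.47p). Set this equal to -1.5:
9.47p = 1.5·(1622 − 9.47p) ⇒ 9.47p(1 + 1.5) = 1.5·1622
p = 1.5·1622 / (9.47·2.5) = 102.7666…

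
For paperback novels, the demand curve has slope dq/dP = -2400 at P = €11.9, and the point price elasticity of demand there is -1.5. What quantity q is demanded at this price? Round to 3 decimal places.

Ed = (dq/dP)·(P/q) ⇒ q = (dq/dP)·P/Ed = (-2400)·11.9/(-1.5) = 19040

19040.000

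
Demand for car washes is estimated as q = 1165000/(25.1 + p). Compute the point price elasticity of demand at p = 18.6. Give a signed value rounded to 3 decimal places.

dq/dp = −1165000/(25.1 + p)² = -610.047. At p = 18.6, q = 26659.
Ed = (dq/dp)·(p/q) = (-610.047) × (18.6/26659) = -0.42562…

-0.426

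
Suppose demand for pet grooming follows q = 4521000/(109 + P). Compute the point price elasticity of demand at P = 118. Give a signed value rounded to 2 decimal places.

dq/dP = −4521000/(109 + P)² = -87.737. At P = 118, q = 19916.3.
Ed = (dq/dP)·(P/q) = (-87.737) × (118/19916.3) = -0.5198…

-0.52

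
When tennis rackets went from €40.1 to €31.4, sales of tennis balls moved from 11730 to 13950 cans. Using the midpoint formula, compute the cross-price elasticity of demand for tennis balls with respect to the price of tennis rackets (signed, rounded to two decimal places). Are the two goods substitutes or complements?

%ΔQ_{tennis balls} = (13950 − 11730)/avg = 2220/12840 = 0.172897…
%ΔP_{tennis rackets} = (31.4 − 40.1)/avg = -8.7/35.75 = -0.243356…
E_cross = (2220/12840) / (-8.7/35.75) = -0.7104…
E_cross < 0 ⇒ the goods are complements.

-0.71; complements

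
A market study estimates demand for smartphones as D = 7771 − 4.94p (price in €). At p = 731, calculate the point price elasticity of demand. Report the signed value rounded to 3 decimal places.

dD/dp = −4.94. At p = 731, D = 7771 − 4.94(731) = 4159.86.
Ed = (dD/dp)·(p/D) = −4.94 × (731/4159.86) = -0.86809…

-0.868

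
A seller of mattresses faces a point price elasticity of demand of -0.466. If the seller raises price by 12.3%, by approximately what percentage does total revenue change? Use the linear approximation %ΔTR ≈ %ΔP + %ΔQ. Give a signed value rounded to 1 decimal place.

%ΔQ ≈ Ed × %ΔP = (-0.466) × (+12.3%) = -5.7318%
%ΔTR ≈ %ΔP + %ΔQ = (+12.3%) + (-5.7318%) = +6.5682%

+6.6%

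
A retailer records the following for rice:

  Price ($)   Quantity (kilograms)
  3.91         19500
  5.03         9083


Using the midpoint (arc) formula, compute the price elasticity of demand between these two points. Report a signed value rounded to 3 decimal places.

-2.909

%ΔQ = (9083 − 19500) / [(19500 + 9083)/2] = -10417/14291.5 = -0.728894…
%ΔP = (5.03 − 3.91) / [(3.91 + 5.03)/2] = 1.12/4.47 = 0.250559…
Arc Ed = %ΔQ / %ΔP = (-10417/14291.5) / (1.12/4.47) = -2.90907…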